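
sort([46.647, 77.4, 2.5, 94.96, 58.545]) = [2.5, 46.647, 58.545, 77.4, 94.96]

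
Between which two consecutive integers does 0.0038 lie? 0 and 1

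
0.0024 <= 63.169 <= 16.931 False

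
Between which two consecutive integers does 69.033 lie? 69 and 70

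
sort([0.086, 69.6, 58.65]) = [0.086, 58.65, 69.6]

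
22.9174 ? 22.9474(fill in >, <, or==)<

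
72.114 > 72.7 False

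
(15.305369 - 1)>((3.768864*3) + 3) False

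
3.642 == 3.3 False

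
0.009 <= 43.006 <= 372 True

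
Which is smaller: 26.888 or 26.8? 26.8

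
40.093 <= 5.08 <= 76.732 False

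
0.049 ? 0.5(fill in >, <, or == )<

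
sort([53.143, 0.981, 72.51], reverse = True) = [72.51, 53.143, 0.981]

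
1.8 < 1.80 False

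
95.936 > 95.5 True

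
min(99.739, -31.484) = -31.484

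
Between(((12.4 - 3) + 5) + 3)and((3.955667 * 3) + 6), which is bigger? ((3.955667 * 3) + 6)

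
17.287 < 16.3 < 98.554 False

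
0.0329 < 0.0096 False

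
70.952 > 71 False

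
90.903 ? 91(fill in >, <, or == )<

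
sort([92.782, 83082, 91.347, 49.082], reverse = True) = [83082, 92.782, 91.347, 49.082]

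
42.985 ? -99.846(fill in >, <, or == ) >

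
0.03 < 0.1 True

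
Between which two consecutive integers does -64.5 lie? -65 and -64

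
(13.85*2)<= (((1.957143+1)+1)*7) True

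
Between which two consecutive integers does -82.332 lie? -83 and -82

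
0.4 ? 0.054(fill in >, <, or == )>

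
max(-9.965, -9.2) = -9.2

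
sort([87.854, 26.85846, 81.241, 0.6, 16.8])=[0.6, 16.8, 26.85846, 81.241, 87.854]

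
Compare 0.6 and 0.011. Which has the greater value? 0.6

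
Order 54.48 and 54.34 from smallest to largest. 54.34, 54.48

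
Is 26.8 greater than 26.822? No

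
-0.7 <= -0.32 True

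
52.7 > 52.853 False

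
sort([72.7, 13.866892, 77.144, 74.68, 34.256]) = [13.866892, 34.256, 72.7, 74.68, 77.144]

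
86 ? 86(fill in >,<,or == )==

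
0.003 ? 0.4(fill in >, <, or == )<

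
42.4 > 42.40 False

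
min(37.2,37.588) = 37.2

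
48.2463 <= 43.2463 False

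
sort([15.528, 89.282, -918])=[-918, 15.528, 89.282]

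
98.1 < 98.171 True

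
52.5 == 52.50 True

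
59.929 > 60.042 False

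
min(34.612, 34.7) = 34.612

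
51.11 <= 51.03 False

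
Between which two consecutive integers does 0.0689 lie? 0 and 1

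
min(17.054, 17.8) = 17.054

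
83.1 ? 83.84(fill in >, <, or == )<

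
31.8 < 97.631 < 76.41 False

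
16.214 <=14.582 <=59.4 False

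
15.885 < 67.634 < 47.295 False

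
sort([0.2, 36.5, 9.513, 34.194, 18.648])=[0.2, 9.513, 18.648, 34.194, 36.5]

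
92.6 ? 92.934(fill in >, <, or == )<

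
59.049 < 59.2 True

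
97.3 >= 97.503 False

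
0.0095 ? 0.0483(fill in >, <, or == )<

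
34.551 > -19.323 True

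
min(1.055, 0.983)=0.983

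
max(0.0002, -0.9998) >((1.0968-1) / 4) False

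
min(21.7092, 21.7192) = 21.7092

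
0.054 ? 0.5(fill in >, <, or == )<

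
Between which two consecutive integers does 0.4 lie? 0 and 1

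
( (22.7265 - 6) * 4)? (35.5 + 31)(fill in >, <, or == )>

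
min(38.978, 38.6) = 38.6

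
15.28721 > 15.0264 True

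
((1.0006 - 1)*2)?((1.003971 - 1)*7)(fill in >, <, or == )<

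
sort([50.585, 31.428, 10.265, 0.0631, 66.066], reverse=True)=[66.066, 50.585, 31.428, 10.265, 0.0631]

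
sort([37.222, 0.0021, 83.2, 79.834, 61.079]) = [0.0021, 37.222, 61.079, 79.834, 83.2]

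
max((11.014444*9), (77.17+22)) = 99.17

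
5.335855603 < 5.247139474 False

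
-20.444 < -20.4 True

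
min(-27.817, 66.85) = -27.817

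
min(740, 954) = 740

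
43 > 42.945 True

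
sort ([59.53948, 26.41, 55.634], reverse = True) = [59.53948, 55.634, 26.41]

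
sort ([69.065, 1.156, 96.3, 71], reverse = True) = [96.3, 71, 69.065, 1.156]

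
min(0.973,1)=0.973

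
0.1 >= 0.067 True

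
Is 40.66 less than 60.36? Yes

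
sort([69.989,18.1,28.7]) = [18.1,28.7,69.989]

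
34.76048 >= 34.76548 False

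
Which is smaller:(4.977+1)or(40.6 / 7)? (40.6 / 7)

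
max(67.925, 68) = 68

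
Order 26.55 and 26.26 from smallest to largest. 26.26, 26.55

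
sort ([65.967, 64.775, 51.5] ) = [51.5, 64.775, 65.967]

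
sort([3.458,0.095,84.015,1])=[0.095,1,3.458,84.015]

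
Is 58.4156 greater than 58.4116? Yes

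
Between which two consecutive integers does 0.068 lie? 0 and 1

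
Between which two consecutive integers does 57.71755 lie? 57 and 58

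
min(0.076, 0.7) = 0.076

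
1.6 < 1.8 True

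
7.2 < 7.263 True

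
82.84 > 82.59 True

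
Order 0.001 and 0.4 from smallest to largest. 0.001, 0.4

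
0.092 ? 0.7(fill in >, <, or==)<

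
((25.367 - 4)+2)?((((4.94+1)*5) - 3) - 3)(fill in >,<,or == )<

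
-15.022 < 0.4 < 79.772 True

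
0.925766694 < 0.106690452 False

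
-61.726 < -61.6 True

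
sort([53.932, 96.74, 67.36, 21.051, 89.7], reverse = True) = [96.74, 89.7, 67.36, 53.932, 21.051]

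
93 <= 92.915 False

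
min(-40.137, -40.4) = -40.4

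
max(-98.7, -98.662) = -98.662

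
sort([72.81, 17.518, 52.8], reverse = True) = [72.81, 52.8, 17.518]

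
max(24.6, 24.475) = 24.6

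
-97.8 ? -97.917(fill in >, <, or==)>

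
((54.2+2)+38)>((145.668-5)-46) False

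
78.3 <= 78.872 True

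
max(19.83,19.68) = 19.83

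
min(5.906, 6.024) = 5.906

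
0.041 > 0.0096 True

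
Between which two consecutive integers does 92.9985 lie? 92 and 93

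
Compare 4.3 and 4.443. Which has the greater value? 4.443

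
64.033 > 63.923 True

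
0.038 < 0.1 True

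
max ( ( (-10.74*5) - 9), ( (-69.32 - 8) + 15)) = -62.32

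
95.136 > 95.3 False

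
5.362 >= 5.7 False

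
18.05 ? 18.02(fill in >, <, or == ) >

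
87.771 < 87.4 False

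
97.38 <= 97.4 True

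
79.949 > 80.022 False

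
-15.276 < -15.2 True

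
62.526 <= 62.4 False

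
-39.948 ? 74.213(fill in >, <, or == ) <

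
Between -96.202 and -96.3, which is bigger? -96.202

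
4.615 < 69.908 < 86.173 True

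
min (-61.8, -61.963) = -61.963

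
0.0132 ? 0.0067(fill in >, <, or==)>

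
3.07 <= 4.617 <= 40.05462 True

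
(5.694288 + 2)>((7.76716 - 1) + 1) False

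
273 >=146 True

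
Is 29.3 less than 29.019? No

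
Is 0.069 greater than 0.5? No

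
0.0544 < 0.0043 False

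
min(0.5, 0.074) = 0.074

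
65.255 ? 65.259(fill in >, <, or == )<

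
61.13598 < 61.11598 False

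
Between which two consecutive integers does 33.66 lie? 33 and 34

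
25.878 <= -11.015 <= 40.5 False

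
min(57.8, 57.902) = 57.8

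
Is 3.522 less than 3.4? No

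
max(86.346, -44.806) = 86.346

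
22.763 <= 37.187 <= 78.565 True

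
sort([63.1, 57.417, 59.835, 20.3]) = [20.3, 57.417, 59.835, 63.1]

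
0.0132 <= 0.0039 False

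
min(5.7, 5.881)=5.7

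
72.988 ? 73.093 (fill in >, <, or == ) <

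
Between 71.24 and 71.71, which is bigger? 71.71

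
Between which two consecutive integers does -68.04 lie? -69 and -68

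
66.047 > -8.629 True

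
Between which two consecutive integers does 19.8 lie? 19 and 20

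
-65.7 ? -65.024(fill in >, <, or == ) <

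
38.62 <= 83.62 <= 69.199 False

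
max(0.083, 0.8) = 0.8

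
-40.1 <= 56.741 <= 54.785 False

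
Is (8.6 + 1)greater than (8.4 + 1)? Yes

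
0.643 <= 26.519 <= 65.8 True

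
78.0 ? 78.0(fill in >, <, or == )==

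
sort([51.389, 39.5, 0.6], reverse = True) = [51.389, 39.5, 0.6]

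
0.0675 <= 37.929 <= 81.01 True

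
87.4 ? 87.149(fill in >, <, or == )>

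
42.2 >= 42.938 False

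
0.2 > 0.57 False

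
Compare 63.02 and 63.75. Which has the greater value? 63.75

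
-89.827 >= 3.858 False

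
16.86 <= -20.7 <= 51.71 False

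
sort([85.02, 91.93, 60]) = [60, 85.02, 91.93]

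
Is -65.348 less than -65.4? No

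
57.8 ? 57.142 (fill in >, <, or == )>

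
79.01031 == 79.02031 False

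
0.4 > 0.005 True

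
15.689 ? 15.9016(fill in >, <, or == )<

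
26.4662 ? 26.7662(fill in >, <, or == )<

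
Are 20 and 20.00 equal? Yes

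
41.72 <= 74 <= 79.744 True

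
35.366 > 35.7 False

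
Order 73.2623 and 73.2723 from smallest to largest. 73.2623, 73.2723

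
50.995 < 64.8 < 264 True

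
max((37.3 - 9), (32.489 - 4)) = 28.489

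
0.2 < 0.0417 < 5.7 False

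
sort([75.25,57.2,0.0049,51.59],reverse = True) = [75.25,57.2,51.59,0.0049]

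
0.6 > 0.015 True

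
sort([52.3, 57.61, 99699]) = [52.3, 57.61, 99699]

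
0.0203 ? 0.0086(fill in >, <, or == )>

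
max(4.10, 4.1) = 4.1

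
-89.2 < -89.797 False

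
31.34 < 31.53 True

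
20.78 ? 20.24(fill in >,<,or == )>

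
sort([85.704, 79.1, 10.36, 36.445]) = [10.36, 36.445, 79.1, 85.704]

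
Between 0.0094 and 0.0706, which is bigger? 0.0706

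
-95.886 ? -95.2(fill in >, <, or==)<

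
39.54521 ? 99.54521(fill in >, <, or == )<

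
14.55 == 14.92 False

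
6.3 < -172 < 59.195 False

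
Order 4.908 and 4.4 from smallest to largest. 4.4, 4.908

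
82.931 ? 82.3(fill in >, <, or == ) >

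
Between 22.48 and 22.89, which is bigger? 22.89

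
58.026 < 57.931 False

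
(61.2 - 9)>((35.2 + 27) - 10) False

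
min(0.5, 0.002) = 0.002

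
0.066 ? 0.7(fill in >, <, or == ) <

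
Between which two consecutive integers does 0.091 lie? 0 and 1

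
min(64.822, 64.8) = 64.8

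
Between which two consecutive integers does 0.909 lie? 0 and 1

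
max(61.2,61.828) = 61.828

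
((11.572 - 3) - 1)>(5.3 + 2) True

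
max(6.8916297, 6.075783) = 6.8916297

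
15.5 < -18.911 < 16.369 False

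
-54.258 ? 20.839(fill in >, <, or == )<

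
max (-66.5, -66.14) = -66.14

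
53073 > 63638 False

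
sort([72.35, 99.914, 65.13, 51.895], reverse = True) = [99.914, 72.35, 65.13, 51.895]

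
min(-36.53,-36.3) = -36.53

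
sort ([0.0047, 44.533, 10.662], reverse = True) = [44.533, 10.662, 0.0047]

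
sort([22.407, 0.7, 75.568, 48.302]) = [0.7, 22.407, 48.302, 75.568]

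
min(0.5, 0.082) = 0.082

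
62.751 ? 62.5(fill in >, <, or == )>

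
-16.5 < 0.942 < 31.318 True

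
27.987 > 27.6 True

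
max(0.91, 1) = 1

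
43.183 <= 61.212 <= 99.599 True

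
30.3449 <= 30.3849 True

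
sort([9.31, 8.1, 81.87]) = [8.1, 9.31, 81.87]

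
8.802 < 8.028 False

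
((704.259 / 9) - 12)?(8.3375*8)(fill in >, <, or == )<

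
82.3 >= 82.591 False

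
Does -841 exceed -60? No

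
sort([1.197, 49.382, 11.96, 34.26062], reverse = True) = [49.382, 34.26062, 11.96, 1.197]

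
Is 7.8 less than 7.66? No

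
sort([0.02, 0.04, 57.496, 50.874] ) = [0.02, 0.04, 50.874, 57.496]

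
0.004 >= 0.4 False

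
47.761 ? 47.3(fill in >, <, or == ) >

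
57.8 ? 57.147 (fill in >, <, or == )>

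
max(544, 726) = 726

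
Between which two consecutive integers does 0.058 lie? 0 and 1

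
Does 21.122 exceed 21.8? No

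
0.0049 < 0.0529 True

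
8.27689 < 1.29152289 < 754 False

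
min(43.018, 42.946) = 42.946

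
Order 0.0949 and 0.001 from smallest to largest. 0.001, 0.0949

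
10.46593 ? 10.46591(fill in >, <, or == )>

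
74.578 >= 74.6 False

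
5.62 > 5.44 True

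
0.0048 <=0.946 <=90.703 True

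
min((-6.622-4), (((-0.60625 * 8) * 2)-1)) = -10.7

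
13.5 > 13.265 True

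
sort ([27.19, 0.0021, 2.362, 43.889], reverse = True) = [43.889, 27.19, 2.362, 0.0021]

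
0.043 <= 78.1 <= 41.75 False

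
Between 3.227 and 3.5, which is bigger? 3.5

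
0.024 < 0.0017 False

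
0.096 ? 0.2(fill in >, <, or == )<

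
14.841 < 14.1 False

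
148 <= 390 True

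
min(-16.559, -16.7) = -16.7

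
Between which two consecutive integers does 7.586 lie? 7 and 8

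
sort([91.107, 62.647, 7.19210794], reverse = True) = [91.107, 62.647, 7.19210794]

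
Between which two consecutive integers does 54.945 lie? 54 and 55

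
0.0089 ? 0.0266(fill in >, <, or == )<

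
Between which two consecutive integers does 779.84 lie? 779 and 780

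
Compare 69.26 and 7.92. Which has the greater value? 69.26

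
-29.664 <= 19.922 True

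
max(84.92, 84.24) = 84.92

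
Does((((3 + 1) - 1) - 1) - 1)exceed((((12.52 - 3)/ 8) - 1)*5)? Yes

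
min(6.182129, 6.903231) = 6.182129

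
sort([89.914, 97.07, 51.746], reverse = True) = [97.07, 89.914, 51.746]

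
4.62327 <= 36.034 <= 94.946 True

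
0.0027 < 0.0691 True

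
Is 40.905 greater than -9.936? Yes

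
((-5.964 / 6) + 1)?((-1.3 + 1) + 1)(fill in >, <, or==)<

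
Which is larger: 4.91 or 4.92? 4.92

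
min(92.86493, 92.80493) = 92.80493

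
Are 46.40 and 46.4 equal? Yes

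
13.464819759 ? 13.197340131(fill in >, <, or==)>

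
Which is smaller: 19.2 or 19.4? 19.2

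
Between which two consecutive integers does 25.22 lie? 25 and 26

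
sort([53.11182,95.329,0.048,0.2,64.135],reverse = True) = [95.329,64.135,53.11182,0.2,0.048]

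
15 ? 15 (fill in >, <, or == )==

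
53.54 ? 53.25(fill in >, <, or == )>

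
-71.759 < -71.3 True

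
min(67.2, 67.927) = 67.2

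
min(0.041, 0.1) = 0.041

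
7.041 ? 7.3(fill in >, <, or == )<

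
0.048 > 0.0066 True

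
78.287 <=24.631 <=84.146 False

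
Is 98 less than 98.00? No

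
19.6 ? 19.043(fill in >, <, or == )>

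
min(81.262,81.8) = 81.262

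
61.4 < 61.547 True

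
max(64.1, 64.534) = 64.534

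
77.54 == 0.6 False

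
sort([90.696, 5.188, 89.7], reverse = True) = [90.696, 89.7, 5.188]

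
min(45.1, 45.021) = 45.021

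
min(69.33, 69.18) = 69.18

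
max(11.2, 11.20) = 11.20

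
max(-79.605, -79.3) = -79.3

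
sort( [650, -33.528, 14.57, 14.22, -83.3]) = [-83.3, -33.528, 14.22, 14.57, 650]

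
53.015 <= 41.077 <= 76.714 False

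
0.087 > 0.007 True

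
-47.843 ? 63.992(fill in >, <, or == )<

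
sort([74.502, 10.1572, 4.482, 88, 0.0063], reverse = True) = [88, 74.502, 10.1572, 4.482, 0.0063]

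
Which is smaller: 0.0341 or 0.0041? 0.0041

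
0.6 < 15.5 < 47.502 True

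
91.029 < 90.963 False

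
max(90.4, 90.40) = 90.40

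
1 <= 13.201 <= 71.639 True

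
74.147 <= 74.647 True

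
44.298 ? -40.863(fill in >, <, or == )>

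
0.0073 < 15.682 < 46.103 True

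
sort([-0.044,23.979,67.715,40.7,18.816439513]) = [-0.044,18.816439513,23.979,40.7,67.715]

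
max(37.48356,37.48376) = 37.48376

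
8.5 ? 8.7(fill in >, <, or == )<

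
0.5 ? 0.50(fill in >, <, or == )==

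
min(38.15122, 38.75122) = 38.15122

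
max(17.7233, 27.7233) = 27.7233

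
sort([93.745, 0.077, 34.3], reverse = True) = [93.745, 34.3, 0.077]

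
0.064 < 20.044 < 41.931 True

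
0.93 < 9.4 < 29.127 True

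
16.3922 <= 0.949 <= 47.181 False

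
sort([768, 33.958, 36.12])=[33.958, 36.12, 768]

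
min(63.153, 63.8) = 63.153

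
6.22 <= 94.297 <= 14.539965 False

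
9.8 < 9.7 False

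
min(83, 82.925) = 82.925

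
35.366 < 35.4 True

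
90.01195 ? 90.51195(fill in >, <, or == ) <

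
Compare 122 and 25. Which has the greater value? 122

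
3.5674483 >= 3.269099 True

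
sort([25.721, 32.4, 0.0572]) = [0.0572, 25.721, 32.4]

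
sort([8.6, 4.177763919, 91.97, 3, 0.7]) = [0.7, 3, 4.177763919, 8.6, 91.97]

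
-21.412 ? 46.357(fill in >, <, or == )<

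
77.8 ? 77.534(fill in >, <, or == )>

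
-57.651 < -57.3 True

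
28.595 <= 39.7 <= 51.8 True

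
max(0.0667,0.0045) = 0.0667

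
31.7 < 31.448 False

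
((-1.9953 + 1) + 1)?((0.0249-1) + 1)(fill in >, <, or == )<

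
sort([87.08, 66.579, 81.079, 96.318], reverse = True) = [96.318, 87.08, 81.079, 66.579]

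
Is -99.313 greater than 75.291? No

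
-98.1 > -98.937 True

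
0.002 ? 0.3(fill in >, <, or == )<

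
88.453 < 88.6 True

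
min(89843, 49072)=49072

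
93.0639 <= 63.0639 False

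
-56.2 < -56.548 False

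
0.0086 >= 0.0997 False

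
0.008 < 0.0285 True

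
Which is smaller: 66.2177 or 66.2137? 66.2137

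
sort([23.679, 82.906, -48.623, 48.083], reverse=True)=[82.906, 48.083, 23.679, -48.623]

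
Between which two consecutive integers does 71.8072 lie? 71 and 72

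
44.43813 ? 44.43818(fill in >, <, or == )<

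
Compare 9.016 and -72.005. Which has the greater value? 9.016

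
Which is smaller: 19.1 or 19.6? 19.1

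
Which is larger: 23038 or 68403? 68403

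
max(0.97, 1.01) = 1.01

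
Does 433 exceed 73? Yes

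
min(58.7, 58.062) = 58.062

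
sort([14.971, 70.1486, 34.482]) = [14.971, 34.482, 70.1486]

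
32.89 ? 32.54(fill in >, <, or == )>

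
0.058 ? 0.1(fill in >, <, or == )<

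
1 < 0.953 False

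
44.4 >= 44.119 True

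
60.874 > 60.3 True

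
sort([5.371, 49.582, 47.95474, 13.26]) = [5.371, 13.26, 47.95474, 49.582]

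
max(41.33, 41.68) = 41.68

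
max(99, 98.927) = 99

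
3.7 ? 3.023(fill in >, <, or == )>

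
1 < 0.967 False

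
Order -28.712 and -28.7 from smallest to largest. -28.712, -28.7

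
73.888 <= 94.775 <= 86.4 False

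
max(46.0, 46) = 46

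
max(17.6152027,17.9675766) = 17.9675766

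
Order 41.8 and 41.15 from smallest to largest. 41.15, 41.8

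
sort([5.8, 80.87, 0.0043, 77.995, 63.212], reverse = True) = [80.87, 77.995, 63.212, 5.8, 0.0043]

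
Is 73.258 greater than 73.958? No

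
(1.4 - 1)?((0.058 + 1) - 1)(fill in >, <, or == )>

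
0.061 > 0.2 False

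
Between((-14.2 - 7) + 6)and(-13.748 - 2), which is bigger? ((-14.2 - 7) + 6)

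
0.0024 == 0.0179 False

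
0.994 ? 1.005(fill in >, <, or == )<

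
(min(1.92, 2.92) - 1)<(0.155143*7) True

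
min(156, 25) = 25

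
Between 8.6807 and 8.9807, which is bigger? 8.9807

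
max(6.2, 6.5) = 6.5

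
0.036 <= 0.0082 False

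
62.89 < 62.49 False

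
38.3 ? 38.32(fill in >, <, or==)<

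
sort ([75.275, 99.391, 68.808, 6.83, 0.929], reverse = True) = [99.391, 75.275, 68.808, 6.83, 0.929]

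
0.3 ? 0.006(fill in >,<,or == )>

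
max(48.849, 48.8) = 48.849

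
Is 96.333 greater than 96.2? Yes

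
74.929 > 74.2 True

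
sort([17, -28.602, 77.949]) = [-28.602, 17, 77.949]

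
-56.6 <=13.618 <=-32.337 False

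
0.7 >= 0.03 True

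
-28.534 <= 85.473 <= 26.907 False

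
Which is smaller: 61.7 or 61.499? 61.499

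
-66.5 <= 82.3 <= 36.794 False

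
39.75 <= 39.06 False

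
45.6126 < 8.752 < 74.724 False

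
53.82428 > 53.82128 True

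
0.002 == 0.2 False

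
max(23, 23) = 23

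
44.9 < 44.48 False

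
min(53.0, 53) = 53.0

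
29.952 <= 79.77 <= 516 True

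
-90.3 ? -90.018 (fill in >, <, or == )<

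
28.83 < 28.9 True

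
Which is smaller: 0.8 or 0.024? 0.024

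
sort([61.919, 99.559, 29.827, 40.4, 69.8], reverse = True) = [99.559, 69.8, 61.919, 40.4, 29.827]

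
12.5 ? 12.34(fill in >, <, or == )>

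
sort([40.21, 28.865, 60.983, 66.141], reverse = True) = [66.141, 60.983, 40.21, 28.865]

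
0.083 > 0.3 False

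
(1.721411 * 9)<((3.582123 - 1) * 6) True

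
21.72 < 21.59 False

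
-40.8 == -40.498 False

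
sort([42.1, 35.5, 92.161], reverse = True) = [92.161, 42.1, 35.5]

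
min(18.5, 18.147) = 18.147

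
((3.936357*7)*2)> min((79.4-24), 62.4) False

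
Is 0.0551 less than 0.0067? No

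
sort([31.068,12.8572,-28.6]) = [-28.6,12.8572,31.068]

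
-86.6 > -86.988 True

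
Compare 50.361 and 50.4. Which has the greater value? 50.4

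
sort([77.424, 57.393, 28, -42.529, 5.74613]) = [-42.529, 5.74613, 28, 57.393, 77.424]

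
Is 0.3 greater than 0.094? Yes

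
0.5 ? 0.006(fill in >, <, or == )>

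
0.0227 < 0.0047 False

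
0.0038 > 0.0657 False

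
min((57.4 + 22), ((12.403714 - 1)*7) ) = 79.4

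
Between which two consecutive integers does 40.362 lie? 40 and 41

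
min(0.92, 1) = 0.92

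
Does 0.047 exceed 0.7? No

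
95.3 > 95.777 False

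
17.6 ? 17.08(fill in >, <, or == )>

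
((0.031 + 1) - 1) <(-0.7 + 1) True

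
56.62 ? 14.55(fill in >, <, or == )>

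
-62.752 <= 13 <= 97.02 True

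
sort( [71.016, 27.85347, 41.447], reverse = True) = [71.016, 41.447, 27.85347]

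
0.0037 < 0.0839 True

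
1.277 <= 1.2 False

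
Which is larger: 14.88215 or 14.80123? 14.88215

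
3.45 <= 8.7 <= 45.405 True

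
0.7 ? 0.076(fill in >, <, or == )>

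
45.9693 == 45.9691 False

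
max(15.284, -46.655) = 15.284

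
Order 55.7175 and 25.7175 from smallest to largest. 25.7175, 55.7175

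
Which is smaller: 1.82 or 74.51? 1.82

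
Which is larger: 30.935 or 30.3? 30.935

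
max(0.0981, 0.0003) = 0.0981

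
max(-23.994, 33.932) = 33.932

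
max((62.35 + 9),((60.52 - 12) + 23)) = 71.52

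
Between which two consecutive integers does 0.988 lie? 0 and 1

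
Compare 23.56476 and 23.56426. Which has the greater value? 23.56476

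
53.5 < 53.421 False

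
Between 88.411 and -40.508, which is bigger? 88.411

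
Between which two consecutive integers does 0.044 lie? 0 and 1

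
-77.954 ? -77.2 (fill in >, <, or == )<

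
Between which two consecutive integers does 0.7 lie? 0 and 1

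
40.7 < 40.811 True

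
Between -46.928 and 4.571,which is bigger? 4.571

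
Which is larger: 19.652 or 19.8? 19.8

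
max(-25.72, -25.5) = -25.5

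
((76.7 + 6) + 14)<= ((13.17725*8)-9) False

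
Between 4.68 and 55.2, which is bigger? 55.2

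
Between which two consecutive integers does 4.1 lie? 4 and 5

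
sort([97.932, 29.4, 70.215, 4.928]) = [4.928, 29.4, 70.215, 97.932]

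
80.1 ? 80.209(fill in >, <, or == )<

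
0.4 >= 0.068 True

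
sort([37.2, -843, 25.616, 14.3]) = [-843, 14.3, 25.616, 37.2]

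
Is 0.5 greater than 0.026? Yes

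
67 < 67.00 False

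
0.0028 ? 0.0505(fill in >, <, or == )<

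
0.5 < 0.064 False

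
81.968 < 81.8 False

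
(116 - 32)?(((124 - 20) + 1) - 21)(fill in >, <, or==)==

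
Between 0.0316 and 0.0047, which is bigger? 0.0316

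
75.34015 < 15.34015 False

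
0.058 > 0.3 False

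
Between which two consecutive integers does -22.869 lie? -23 and -22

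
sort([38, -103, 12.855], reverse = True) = [38, 12.855, -103]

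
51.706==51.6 False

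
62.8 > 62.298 True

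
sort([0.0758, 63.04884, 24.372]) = [0.0758, 24.372, 63.04884]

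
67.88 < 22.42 False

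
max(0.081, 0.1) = 0.1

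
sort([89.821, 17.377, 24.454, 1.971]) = [1.971, 17.377, 24.454, 89.821]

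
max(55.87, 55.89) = 55.89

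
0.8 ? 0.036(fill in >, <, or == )>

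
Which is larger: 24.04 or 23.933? 24.04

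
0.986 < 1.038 True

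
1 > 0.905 True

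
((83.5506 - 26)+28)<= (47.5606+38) True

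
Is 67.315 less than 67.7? Yes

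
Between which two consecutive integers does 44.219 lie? 44 and 45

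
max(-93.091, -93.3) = -93.091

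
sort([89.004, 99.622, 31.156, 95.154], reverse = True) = [99.622, 95.154, 89.004, 31.156]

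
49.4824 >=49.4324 True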